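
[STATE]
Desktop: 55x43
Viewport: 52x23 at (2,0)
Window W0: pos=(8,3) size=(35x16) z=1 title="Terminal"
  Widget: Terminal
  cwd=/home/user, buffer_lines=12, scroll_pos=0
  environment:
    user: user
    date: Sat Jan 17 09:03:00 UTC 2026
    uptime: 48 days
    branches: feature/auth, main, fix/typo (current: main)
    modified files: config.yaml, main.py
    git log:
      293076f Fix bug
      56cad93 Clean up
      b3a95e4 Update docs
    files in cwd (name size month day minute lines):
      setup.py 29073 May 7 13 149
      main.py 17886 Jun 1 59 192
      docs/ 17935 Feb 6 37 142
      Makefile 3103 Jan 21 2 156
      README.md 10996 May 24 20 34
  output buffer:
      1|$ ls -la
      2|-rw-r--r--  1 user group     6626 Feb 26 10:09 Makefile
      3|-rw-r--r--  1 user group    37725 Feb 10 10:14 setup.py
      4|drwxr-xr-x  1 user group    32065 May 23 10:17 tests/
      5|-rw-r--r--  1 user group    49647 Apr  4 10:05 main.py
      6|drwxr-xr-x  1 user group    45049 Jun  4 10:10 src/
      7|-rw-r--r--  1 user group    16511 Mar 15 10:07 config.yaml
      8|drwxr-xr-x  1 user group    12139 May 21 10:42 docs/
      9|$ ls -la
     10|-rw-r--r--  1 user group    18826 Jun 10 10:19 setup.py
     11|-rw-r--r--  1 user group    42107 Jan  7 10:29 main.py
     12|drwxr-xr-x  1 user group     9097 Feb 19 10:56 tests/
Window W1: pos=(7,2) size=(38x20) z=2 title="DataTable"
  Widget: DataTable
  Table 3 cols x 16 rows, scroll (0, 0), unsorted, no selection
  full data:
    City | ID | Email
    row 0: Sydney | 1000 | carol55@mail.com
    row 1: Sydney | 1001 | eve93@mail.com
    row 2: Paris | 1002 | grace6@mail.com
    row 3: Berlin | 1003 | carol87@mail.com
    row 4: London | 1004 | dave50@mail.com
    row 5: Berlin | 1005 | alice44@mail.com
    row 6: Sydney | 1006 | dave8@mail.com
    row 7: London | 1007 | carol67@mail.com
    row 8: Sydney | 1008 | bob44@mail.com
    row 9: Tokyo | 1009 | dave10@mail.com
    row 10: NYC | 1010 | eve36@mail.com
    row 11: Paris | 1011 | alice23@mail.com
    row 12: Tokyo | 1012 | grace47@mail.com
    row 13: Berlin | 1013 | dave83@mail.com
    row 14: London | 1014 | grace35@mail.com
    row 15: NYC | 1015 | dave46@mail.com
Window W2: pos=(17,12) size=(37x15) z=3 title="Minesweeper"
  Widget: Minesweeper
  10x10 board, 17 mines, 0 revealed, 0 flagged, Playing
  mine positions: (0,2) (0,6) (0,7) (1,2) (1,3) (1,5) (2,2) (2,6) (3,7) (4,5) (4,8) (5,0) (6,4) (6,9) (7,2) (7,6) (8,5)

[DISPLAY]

                                                    
                                                    
     ┏━━━━━━━━━━━━━━━━━━━━━━━━━━━━━━━━━━━━┓         
     ┃ DataTable                          ┃         
     ┠────────────────────────────────────┨         
     ┃City  │ID  │Email                   ┃         
     ┃──────┼────┼────────────────        ┃         
     ┃Sydney│1000│carol55@mail.com        ┃         
     ┃Sydney│1001│eve93@mail.com          ┃         
     ┃Paris │1002│grace6@mail.com         ┃         
     ┃Berlin│1003│carol87@mail.com        ┃         
     ┃London│1004│dave50@mail.com         ┃         
     ┃Berlin│10┏━━━━━━━━━━━━━━━━━━━━━━━━━━━━━━━━━━━┓
     ┃Sydney│10┃ Minesweeper                       ┃
     ┃London│10┠───────────────────────────────────┨
     ┃Sydney│10┃■■■■■■■■■■                         ┃
     ┃Tokyo │10┃■■■■■■■■■■                         ┃
     ┃NYC   │10┃■■■■■■■■■■                         ┃
     ┃Paris │10┃■■■■■■■■■■                         ┃
     ┃Tokyo │10┃■■■■■■■■■■                         ┃
     ┃Berlin│10┃■■■■■■■■■■                         ┃
     ┗━━━━━━━━━┃■■■■■■■■■■                         ┃
               ┃■■■■■■■■■■                         ┃


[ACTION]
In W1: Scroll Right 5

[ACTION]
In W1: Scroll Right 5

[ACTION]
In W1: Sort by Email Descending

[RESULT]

                                                    
                                                    
     ┏━━━━━━━━━━━━━━━━━━━━━━━━━━━━━━━━━━━━┓         
     ┃ DataTable                          ┃         
     ┠────────────────────────────────────┨         
     ┃City  │ID  │Email          ▼        ┃         
     ┃──────┼────┼────────────────        ┃         
     ┃Paris │1002│grace6@mail.com         ┃         
     ┃Tokyo │1012│grace47@mail.com        ┃         
     ┃London│1014│grace35@mail.com        ┃         
     ┃Sydney│1001│eve93@mail.com          ┃         
     ┃NYC   │1010│eve36@mail.com          ┃         
     ┃Sydney│10┏━━━━━━━━━━━━━━━━━━━━━━━━━━━━━━━━━━━┓
     ┃Berlin│10┃ Minesweeper                       ┃
     ┃London│10┠───────────────────────────────────┨
     ┃NYC   │10┃■■■■■■■■■■                         ┃
     ┃Tokyo │10┃■■■■■■■■■■                         ┃
     ┃Berlin│10┃■■■■■■■■■■                         ┃
     ┃London│10┃■■■■■■■■■■                         ┃
     ┃Sydney│10┃■■■■■■■■■■                         ┃
     ┃Sydney│10┃■■■■■■■■■■                         ┃
     ┗━━━━━━━━━┃■■■■■■■■■■                         ┃
               ┃■■■■■■■■■■                         ┃


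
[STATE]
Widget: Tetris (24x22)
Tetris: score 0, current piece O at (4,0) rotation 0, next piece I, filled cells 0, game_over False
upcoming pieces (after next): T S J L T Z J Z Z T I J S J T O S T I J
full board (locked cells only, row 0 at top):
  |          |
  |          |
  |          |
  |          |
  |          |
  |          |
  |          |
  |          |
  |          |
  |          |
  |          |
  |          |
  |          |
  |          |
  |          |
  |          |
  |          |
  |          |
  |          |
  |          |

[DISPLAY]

    ▓▓    │Next:        
    ▓▓    │████         
          │             
          │             
          │             
          │             
          │Score:       
          │0            
          │             
          │             
          │             
          │             
          │             
          │             
          │             
          │             
          │             
          │             
          │             
          │             
          │             
          │             


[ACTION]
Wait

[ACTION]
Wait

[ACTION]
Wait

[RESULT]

          │Next:        
          │████         
          │             
    ▓▓    │             
    ▓▓    │             
          │             
          │Score:       
          │0            
          │             
          │             
          │             
          │             
          │             
          │             
          │             
          │             
          │             
          │             
          │             
          │             
          │             
          │             


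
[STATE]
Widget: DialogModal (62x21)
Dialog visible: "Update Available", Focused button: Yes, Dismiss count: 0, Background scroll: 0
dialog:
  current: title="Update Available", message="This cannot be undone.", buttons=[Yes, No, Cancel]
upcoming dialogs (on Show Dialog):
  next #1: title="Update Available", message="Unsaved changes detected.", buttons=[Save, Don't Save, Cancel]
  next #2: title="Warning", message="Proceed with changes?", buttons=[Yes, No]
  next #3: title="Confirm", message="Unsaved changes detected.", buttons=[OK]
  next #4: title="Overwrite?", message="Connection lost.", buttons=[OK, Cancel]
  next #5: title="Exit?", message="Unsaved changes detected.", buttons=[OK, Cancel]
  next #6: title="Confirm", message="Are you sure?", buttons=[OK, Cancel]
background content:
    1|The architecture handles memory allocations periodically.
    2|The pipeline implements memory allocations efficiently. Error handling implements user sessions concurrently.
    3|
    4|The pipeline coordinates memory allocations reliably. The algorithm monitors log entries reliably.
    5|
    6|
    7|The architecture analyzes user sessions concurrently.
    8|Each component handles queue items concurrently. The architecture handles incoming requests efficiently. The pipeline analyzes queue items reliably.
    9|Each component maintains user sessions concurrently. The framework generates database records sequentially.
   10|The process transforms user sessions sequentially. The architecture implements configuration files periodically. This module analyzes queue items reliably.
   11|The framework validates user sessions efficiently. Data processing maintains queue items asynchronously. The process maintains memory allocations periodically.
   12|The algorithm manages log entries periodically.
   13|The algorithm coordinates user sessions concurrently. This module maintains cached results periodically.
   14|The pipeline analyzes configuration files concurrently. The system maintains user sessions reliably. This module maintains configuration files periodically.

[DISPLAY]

The architecture handles memory allocations periodically.     
The pipeline implements memory allocations efficiently. Error 
                                                              
The pipeline coordinates memory allocations reliably. The algo
                                                              
                                                              
The architecture analyzes user sessions concurrently.         
Each component handles queue items concurrently. The architect
Each component mai┌────────────────────────┐rrently. The frame
The process transf│    Update Available    │ially. The archite
The framework vali│ This cannot be undone. │ently. Data proces
The algorithm mana│  [Yes]  No   Cancel    │ly.               
The algorithm coor└────────────────────────┘urrently. This mod
The pipeline analyzes configuration files concurrently. The sy
                                                              
                                                              
                                                              
                                                              
                                                              
                                                              
                                                              


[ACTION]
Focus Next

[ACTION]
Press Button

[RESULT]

The architecture handles memory allocations periodically.     
The pipeline implements memory allocations efficiently. Error 
                                                              
The pipeline coordinates memory allocations reliably. The algo
                                                              
                                                              
The architecture analyzes user sessions concurrently.         
Each component handles queue items concurrently. The architect
Each component maintains user sessions concurrently. The frame
The process transforms user sessions sequentially. The archite
The framework validates user sessions efficiently. Data proces
The algorithm manages log entries periodically.               
The algorithm coordinates user sessions concurrently. This mod
The pipeline analyzes configuration files concurrently. The sy
                                                              
                                                              
                                                              
                                                              
                                                              
                                                              
                                                              


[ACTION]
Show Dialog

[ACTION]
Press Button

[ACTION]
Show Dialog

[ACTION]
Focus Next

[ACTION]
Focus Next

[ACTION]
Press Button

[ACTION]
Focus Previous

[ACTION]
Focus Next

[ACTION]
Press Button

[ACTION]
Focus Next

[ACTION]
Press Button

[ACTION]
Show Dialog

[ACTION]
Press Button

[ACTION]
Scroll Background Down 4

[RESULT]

                                                              
                                                              
The architecture analyzes user sessions concurrently.         
Each component handles queue items concurrently. The architect
Each component maintains user sessions concurrently. The frame
The process transforms user sessions sequentially. The archite
The framework validates user sessions efficiently. Data proces
The algorithm manages log entries periodically.               
The algorithm coordinates user sessions concurrently. This mod
The pipeline analyzes configuration files concurrently. The sy
                                                              
                                                              
                                                              
                                                              
                                                              
                                                              
                                                              
                                                              
                                                              
                                                              
                                                              


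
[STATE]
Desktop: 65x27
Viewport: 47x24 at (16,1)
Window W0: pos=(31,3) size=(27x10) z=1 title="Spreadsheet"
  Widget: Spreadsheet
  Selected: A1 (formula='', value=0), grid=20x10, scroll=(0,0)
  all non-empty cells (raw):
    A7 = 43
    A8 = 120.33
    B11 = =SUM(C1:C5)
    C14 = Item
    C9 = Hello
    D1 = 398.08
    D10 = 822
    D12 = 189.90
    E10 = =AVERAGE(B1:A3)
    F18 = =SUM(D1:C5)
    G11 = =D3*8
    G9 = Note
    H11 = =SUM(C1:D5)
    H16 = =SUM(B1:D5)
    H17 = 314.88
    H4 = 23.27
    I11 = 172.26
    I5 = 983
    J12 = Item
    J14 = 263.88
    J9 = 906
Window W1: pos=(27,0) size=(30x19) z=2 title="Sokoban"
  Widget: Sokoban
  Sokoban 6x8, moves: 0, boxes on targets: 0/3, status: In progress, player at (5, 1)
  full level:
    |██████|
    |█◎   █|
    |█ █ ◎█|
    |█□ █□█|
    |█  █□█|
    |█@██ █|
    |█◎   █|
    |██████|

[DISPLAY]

           ┃ Sokoban                    ┃      
           ┠────────────────────────────┨      
           ┃██████                      ┃┓     
           ┃█◎   █                      ┃┃     
           ┃█ █ ◎█                      ┃┨     
           ┃█□ █□█                      ┃┃     
           ┃█  █□█                      ┃┃     
           ┃█@██ █                      ┃┃     
           ┃█◎   █                      ┃┃     
           ┃██████                      ┃┃     
           ┃Moves: 0  0/3               ┃┃     
           ┃                            ┃┛     
           ┃                            ┃      
           ┃                            ┃      
           ┃                            ┃      
           ┃                            ┃      
           ┃                            ┃      
           ┗━━━━━━━━━━━━━━━━━━━━━━━━━━━━┛      
                                               
                                               
                                               
                                               
                                               
                                               


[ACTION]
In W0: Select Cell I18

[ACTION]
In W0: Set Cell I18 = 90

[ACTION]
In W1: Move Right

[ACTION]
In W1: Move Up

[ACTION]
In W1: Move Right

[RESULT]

           ┃ Sokoban                    ┃      
           ┠────────────────────────────┨      
           ┃██████                      ┃┓     
           ┃█◎   █                      ┃┃     
           ┃█ █ ◎█                      ┃┨     
           ┃█□ █□█                      ┃┃     
           ┃█ @█□█                      ┃┃     
           ┃█ ██ █                      ┃┃     
           ┃█◎   █                      ┃┃     
           ┃██████                      ┃┃     
           ┃Moves: 2  0/3               ┃┃     
           ┃                            ┃┛     
           ┃                            ┃      
           ┃                            ┃      
           ┃                            ┃      
           ┃                            ┃      
           ┃                            ┃      
           ┗━━━━━━━━━━━━━━━━━━━━━━━━━━━━┛      
                                               
                                               
                                               
                                               
                                               
                                               


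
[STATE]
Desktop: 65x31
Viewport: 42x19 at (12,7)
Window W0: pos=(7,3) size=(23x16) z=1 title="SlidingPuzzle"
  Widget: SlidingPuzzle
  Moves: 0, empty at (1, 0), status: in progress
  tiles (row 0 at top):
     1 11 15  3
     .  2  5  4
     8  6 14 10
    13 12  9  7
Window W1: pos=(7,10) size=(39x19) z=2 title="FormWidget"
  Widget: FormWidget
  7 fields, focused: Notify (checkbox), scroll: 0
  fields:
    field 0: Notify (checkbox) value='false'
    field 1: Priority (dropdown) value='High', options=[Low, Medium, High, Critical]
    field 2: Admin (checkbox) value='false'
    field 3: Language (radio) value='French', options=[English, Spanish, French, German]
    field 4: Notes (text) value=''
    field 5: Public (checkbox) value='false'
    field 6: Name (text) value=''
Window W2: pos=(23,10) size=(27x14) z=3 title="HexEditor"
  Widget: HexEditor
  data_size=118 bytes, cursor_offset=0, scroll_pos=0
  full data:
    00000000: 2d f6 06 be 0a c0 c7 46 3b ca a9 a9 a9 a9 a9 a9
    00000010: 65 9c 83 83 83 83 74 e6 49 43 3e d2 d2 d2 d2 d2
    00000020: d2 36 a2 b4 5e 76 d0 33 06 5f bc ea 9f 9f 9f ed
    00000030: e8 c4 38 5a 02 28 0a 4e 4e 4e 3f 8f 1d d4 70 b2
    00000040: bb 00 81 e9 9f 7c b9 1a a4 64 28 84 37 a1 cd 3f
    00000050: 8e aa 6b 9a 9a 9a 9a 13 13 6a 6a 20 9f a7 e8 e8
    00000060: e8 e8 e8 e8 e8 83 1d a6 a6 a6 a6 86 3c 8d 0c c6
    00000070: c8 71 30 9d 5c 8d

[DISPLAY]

 │ 11 │ 15 │  3 │┃                        
─┼────┼────┼────┤┃                        
 │  2 │  5 │  4 │┃                        
━━━━━━━━━━━┏━━━━━━━━━━━━━━━━━━━━━━━━━┓    
mWidget    ┃ HexEditor               ┃    
───────────┠─────────────────────────┨    
tify:     [┃00000000  2D f6 06 be 0a ┃    
iority:   [┃00000010  65 9c 83 83 83 ┃    
min:      [┃00000020  d2 36 a2 b4 5e ┃    
nguage:   (┃00000030  e8 c4 38 5a 02 ┃    
tes:      [┃00000040  bb 00 81 e9 9f ┃    
blic:     [┃00000050  8e aa 6b 9a 9a ┃    
me:       [┃00000060  e8 e8 e8 e8 e8 ┃    
           ┃00000070  c8 71 30 9d 5c ┃    
           ┃                         ┃    
           ┃                         ┃    
           ┗━━━━━━━━━━━━━━━━━━━━━━━━━┛    
                                 ┃        
                                 ┃        


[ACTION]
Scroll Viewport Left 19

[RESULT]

       ┃│  1 │ 11 │ 15 │  3 │┃            
       ┃├────┼────┼────┼────┤┃            
       ┃│    │  2 │  5 │  4 │┃            
       ┏━━━━━━━━━━━━━━━┏━━━━━━━━━━━━━━━━━━
       ┃ FormWidget    ┃ HexEditor        
       ┠───────────────┠──────────────────
       ┃> Notify:     [┃00000000  2D f6 06
       ┃  Priority:   [┃00000010  65 9c 83
       ┃  Admin:      [┃00000020  d2 36 a2
       ┃  Language:   (┃00000030  e8 c4 38
       ┃  Notes:      [┃00000040  bb 00 81
       ┃  Public:     [┃00000050  8e aa 6b
       ┃  Name:       [┃00000060  e8 e8 e8
       ┃               ┃00000070  c8 71 30
       ┃               ┃                  
       ┃               ┃                  
       ┃               ┗━━━━━━━━━━━━━━━━━━
       ┃                                  
       ┃                                  


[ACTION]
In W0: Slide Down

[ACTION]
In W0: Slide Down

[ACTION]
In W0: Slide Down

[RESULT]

       ┃│    │ 11 │ 15 │  3 │┃            
       ┃├────┼────┼────┼────┤┃            
       ┃│  1 │  2 │  5 │  4 │┃            
       ┏━━━━━━━━━━━━━━━┏━━━━━━━━━━━━━━━━━━
       ┃ FormWidget    ┃ HexEditor        
       ┠───────────────┠──────────────────
       ┃> Notify:     [┃00000000  2D f6 06
       ┃  Priority:   [┃00000010  65 9c 83
       ┃  Admin:      [┃00000020  d2 36 a2
       ┃  Language:   (┃00000030  e8 c4 38
       ┃  Notes:      [┃00000040  bb 00 81
       ┃  Public:     [┃00000050  8e aa 6b
       ┃  Name:       [┃00000060  e8 e8 e8
       ┃               ┃00000070  c8 71 30
       ┃               ┃                  
       ┃               ┃                  
       ┃               ┗━━━━━━━━━━━━━━━━━━
       ┃                                  
       ┃                                  


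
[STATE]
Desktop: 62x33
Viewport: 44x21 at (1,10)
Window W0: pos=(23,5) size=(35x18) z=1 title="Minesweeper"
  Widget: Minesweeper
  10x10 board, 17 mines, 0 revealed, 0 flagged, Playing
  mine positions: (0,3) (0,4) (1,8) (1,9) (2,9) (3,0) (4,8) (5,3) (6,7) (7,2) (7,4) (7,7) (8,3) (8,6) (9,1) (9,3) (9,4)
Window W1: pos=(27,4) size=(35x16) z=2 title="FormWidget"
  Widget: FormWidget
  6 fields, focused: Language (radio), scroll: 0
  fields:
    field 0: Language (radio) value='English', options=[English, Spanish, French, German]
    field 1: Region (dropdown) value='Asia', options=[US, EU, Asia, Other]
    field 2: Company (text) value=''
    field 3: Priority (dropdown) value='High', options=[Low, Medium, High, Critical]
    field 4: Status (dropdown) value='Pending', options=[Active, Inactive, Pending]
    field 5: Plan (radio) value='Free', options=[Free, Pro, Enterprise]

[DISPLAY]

                      ┃■■■┃  Priority:   [Hi
                      ┃■■■┃  Status:     [Pe
                      ┃■■■┃  Plan:       (●)
                      ┃■■■┃                 
                      ┃■■■┃                 
                      ┃■■■┃                 
                      ┃■■■┃                 
                      ┃■■■┃                 
                      ┃   ┃                 
                      ┃   ┗━━━━━━━━━━━━━━━━━
                      ┃                     
                      ┃                     
                      ┗━━━━━━━━━━━━━━━━━━━━━
                                            
                                            
                                            
                                            
                                            
                                            
                                            
                                            


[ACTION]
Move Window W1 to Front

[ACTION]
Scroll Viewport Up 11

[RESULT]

                                            
                                            
                                            
                                            
                          ┏━━━━━━━━━━━━━━━━━
                      ┏━━━┃ FormWidget      
                      ┃ Mi┠─────────────────
                      ┠───┃> Language:   (●)
                      ┃■■■┃  Region:     [As
                      ┃■■■┃  Company:    [  
                      ┃■■■┃  Priority:   [Hi
                      ┃■■■┃  Status:     [Pe
                      ┃■■■┃  Plan:       (●)
                      ┃■■■┃                 
                      ┃■■■┃                 
                      ┃■■■┃                 
                      ┃■■■┃                 
                      ┃■■■┃                 
                      ┃   ┃                 
                      ┃   ┗━━━━━━━━━━━━━━━━━
                      ┃                     


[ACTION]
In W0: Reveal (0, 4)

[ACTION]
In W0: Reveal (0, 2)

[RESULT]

                                            
                                            
                                            
                                            
                          ┏━━━━━━━━━━━━━━━━━
                      ┏━━━┃ FormWidget      
                      ┃ Mi┠─────────────────
                      ┠───┃> Language:   (●)
                      ┃■■■┃  Region:     [As
                      ┃■■■┃  Company:    [  
                      ┃■■■┃  Priority:   [Hi
                      ┃✹■■┃  Status:     [Pe
                      ┃■■■┃  Plan:       (●)
                      ┃■■■┃                 
                      ┃■■■┃                 
                      ┃■■✹┃                 
                      ┃■■■┃                 
                      ┃■✹■┃                 
                      ┃   ┃                 
                      ┃   ┗━━━━━━━━━━━━━━━━━
                      ┃                     


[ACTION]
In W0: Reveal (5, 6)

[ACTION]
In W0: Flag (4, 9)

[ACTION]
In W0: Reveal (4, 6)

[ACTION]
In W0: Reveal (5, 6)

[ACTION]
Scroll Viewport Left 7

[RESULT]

                                            
                                            
                                            
                                            
                           ┏━━━━━━━━━━━━━━━━
                       ┏━━━┃ FormWidget     
                       ┃ Mi┠────────────────
                       ┠───┃> Language:   (●
                       ┃■■■┃  Region:     [A
                       ┃■■■┃  Company:    [ 
                       ┃■■■┃  Priority:   [H
                       ┃✹■■┃  Status:     [P
                       ┃■■■┃  Plan:       (●
                       ┃■■■┃                
                       ┃■■■┃                
                       ┃■■✹┃                
                       ┃■■■┃                
                       ┃■✹■┃                
                       ┃   ┃                
                       ┃   ┗━━━━━━━━━━━━━━━━
                       ┃                    


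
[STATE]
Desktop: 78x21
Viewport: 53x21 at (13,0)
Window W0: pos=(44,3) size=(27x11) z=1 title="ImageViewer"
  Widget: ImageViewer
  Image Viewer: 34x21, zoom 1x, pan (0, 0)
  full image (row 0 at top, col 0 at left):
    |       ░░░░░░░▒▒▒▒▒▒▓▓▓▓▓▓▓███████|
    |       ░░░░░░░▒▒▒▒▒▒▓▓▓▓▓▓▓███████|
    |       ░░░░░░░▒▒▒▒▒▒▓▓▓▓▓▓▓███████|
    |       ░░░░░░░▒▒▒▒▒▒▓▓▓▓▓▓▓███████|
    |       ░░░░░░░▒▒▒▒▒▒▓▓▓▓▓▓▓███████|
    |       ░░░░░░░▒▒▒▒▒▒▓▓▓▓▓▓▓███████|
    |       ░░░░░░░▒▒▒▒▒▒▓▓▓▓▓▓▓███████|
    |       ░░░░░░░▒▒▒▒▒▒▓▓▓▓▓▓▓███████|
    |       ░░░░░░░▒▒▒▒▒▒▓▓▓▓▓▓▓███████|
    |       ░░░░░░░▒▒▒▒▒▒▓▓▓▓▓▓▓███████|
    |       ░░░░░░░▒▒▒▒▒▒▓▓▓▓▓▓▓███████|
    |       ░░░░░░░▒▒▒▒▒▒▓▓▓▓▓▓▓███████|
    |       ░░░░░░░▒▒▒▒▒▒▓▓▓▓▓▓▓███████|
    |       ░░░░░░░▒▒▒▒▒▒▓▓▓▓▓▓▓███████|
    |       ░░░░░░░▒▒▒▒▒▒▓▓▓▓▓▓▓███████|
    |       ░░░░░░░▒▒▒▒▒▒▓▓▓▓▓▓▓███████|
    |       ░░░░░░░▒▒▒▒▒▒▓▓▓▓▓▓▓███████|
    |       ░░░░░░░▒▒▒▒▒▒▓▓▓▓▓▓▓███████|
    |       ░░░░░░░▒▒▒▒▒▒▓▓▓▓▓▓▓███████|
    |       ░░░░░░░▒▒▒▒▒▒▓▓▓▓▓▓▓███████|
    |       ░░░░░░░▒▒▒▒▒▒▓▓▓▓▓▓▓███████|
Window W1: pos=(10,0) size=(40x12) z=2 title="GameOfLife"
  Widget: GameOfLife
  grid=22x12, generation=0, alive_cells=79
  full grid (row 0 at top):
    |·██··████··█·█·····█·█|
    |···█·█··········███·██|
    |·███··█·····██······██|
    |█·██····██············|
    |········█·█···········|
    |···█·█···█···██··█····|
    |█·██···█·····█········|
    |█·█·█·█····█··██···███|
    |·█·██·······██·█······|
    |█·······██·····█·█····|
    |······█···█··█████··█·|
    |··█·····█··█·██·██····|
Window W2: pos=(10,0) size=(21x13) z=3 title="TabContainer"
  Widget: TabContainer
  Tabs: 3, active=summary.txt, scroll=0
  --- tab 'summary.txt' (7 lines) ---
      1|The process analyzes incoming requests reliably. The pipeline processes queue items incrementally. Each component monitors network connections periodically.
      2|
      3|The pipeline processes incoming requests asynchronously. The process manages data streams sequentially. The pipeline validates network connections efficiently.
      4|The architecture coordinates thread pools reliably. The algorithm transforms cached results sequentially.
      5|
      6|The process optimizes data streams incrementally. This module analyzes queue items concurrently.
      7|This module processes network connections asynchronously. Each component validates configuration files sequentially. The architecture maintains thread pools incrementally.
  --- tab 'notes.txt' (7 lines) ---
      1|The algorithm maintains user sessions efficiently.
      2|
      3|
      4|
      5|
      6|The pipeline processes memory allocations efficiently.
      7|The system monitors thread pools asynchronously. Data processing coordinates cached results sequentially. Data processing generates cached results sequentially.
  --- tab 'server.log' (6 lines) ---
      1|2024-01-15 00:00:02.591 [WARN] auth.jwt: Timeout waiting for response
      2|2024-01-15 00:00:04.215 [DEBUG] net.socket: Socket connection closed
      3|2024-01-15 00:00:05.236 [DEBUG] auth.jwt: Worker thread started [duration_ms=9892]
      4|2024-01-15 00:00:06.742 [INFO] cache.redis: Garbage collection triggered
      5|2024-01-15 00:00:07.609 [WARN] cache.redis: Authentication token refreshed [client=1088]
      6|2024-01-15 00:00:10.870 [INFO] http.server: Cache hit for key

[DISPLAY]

━━━━━━━━━━━━━━━━━┓━━━━━━━━━━━━━━━━━━┓                
abContainer      ┃                  ┃                
─────────────────┨──────────────────┨                
ummary.txt]│ note┃                  ┃━━━━━━━━━━━━━━━━
─────────────────┃██                ┃eViewer         
e process analyze┃··                ┃────────────────
                 ┃··                ┃  ░░░░░░░▒▒▒▒▒▒▓
e pipeline proces┃··                ┃  ░░░░░░░▒▒▒▒▒▒▓
e architecture co┃··                ┃  ░░░░░░░▒▒▒▒▒▒▓
                 ┃██                ┃  ░░░░░░░▒▒▒▒▒▒▓
e process optimiz┃··                ┃  ░░░░░░░▒▒▒▒▒▒▓
is module process┃━━━━━━━━━━━━━━━━━━┛  ░░░░░░░▒▒▒▒▒▒▓
━━━━━━━━━━━━━━━━━┛             ┃       ░░░░░░░▒▒▒▒▒▒▓
                               ┗━━━━━━━━━━━━━━━━━━━━━
                                                     
                                                     
                                                     
                                                     
                                                     
                                                     
                                                     


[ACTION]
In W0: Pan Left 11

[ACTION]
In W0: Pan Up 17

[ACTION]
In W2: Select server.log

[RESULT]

━━━━━━━━━━━━━━━━━┓━━━━━━━━━━━━━━━━━━┓                
abContainer      ┃                  ┃                
─────────────────┨──────────────────┨                
ummary.txt │ note┃                  ┃━━━━━━━━━━━━━━━━
─────────────────┃██                ┃eViewer         
24-01-15 00:00:02┃··                ┃────────────────
24-01-15 00:00:04┃··                ┃  ░░░░░░░▒▒▒▒▒▒▓
24-01-15 00:00:05┃··                ┃  ░░░░░░░▒▒▒▒▒▒▓
24-01-15 00:00:06┃··                ┃  ░░░░░░░▒▒▒▒▒▒▓
24-01-15 00:00:07┃██                ┃  ░░░░░░░▒▒▒▒▒▒▓
24-01-15 00:00:10┃··                ┃  ░░░░░░░▒▒▒▒▒▒▓
                 ┃━━━━━━━━━━━━━━━━━━┛  ░░░░░░░▒▒▒▒▒▒▓
━━━━━━━━━━━━━━━━━┛             ┃       ░░░░░░░▒▒▒▒▒▒▓
                               ┗━━━━━━━━━━━━━━━━━━━━━
                                                     
                                                     
                                                     
                                                     
                                                     
                                                     
                                                     


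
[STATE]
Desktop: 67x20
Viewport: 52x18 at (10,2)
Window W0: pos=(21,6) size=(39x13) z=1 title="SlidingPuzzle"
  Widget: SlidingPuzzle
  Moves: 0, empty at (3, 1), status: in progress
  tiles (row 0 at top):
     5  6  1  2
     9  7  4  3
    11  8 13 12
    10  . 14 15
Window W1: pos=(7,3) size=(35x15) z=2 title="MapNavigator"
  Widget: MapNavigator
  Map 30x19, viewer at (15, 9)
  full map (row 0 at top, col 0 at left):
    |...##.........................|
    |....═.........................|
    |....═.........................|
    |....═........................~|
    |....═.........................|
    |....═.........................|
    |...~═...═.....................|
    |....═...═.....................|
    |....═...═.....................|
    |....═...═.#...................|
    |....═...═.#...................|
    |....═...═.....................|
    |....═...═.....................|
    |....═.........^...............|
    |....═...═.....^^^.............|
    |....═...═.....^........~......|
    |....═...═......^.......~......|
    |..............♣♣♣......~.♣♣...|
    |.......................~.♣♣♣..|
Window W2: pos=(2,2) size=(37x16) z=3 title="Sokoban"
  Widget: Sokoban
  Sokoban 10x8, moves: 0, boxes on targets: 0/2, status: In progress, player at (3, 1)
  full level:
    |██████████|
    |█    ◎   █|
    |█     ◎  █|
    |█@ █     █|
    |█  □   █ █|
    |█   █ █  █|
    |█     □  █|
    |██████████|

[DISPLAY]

━━━━━━━━━━━━━━━━━━━━━━━━━━━━┓                       
n                           ┃━━┓                    
────────────────────────────┨  ┃                    
███                         ┃──┨                    
  █                         ┃  ┃━━━━━━━━━━━━━━━━━┓  
  █                         ┃  ┃                 ┃  
  █                         ┃  ┃─────────────────┨  
█ █                         ┃  ┃┐                ┃  
  █                         ┃  ┃│                ┃  
  █                         ┃  ┃┤                ┃  
███                         ┃  ┃│                ┃  
0  0/2                      ┃  ┃┤                ┃  
                            ┃  ┃│                ┃  
                            ┃  ┃┤                ┃  
                            ┃  ┃│                ┃  
━━━━━━━━━━━━━━━━━━━━━━━━━━━━┛━━┛┘                ┃  
           ┗━━━━━━━━━━━━━━━━━━━━━━━━━━━━━━━━━━━━━┛  
                                                    


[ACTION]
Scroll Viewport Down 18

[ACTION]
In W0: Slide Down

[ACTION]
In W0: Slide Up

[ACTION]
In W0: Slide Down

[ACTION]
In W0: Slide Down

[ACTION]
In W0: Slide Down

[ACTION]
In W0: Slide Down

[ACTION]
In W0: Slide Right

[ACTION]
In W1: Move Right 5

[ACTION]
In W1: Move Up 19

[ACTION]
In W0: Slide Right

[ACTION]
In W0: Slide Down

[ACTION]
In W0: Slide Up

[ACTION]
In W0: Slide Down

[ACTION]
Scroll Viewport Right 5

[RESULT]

━━━━━━━━━━━━━━━━━━━━━━━┓                            
                       ┃━━┓                         
───────────────────────┨  ┃                         
                       ┃──┨                         
                       ┃  ┃━━━━━━━━━━━━━━━━━┓       
                       ┃  ┃                 ┃       
                       ┃  ┃─────────────────┨       
                       ┃  ┃┐                ┃       
                       ┃  ┃│                ┃       
                       ┃  ┃┤                ┃       
                       ┃  ┃│                ┃       
2                      ┃  ┃┤                ┃       
                       ┃  ┃│                ┃       
                       ┃  ┃┤                ┃       
                       ┃  ┃│                ┃       
━━━━━━━━━━━━━━━━━━━━━━━┛━━┛┘                ┃       
      ┗━━━━━━━━━━━━━━━━━━━━━━━━━━━━━━━━━━━━━┛       
                                                    
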